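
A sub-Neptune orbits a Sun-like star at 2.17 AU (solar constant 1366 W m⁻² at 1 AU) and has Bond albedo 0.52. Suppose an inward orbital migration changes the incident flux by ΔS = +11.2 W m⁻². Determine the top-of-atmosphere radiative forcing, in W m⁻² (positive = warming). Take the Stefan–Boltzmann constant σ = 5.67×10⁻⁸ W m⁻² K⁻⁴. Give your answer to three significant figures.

1.34 W m⁻²

Flux at the orbit: S = 1366/(2.17)² = 290.1 W m⁻².
ΔF = Δ[S(1−α)]/4 = (1−0.52)·+11.2/4 = 1.344 W m⁻².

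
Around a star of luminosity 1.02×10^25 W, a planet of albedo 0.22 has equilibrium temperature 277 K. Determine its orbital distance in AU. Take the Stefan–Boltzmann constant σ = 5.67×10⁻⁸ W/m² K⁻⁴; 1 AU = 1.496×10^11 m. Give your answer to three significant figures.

0.146 AU

Energy balance gives S = 4σT⁴/(1−α) = 1712 W/m².
S = L/(4πd²) → d = √(L/4πS) = √(1.02×10^25/(4π·1712)) = 2.178×10^10 m = 0.1456 AU.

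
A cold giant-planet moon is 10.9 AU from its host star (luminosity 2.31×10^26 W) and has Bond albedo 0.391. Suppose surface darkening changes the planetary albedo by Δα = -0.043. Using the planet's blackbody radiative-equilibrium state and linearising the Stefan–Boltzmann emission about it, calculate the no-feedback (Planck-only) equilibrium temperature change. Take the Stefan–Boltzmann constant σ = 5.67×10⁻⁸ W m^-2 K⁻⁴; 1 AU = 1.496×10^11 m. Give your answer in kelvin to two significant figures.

d = 10.9 × 1.496×10^11 m = 1.631×10^12 m.
Spreading L over a sphere of radius d: S = 2.31×10^26/(4π·1.63×10^12²) = 6.913 W m^-2.
Reference equilibrium: T_e = [S(1−α)/(4σ)]^(1/4) = 65.64 K.
ΔF = −(S/4)Δα = −(6.913/4)×(-0.043) = 0.07432 W m^-2.
Planck response: λ_P = 4σT_e³ = 4·5.67×10⁻⁸·(65.64)³ = 0.06414 W m^-2/K.
ΔT₀ = ΔF/λ_P = 0.07432/0.06414 = 1.16 K.

1.2 kelvin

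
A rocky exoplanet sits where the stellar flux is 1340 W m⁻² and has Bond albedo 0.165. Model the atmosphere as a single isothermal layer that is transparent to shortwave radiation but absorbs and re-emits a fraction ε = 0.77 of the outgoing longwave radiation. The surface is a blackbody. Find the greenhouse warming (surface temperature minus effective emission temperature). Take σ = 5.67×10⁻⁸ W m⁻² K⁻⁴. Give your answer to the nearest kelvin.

34 kelvin

Effective emission temperature (TOA balance): σT_e⁴ = S(1−α)/4 = 279.7 W m⁻² → T_e = 265.0 K.
The surface balance (absorbed SW + ε·downward IR = σT_s⁴) with T_a⁴ = T_s⁴/2 reduces to T_s = T_e·[2/(2−ε)]^¼ = 299.3 K.
The atmosphere warms the surface by 34.25 K.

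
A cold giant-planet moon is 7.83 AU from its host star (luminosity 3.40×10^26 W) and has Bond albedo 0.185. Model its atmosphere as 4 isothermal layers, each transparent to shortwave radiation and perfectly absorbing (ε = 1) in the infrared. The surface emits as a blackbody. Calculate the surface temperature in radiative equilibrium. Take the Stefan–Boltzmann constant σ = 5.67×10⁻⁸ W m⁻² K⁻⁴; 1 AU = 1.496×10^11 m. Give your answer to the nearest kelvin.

137 K

Orbital distance: d = 7.83 AU = 1.171×10^12 m.
Flux at the orbit: S = L/(4πd²) = 3.40×10^26/(4π·(1.17×10^12)²) = 19.72 W m⁻².
Top-of-atmosphere balance: σT_e⁴ = S(1−α)/4 = 4.018 W m⁻² → T_e = 91.75 K.
With N = 4 opaque layers, T_s = (N+1)^(1/4)·T_e = 5^(1/4)·91.75 = 137.2 K.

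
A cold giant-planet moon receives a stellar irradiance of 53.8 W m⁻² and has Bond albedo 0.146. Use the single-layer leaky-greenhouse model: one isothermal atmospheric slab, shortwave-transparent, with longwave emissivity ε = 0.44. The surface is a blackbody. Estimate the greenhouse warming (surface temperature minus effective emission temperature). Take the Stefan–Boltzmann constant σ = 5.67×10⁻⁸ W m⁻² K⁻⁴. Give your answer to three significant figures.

7.65 K

At the top of the atmosphere, σT_e⁴ = S(1−α)/4 = 11.49 W m⁻², giving T_e = 119.3 K.
The surface balance (absorbed SW + ε·downward IR = σT_s⁴) with T_a⁴ = T_s⁴/2 reduces to T_s = T_e·[2/(2−ε)]^¼ = 126.9 K.
Greenhouse warming: T_s − T_e = 7.646 K.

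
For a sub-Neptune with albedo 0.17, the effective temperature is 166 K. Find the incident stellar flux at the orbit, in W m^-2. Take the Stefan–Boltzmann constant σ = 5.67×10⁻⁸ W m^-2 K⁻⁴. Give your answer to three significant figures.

From S(1−α)/4 = σT⁴: S = 4σT⁴/(1−α).
σT⁴ = 5.67×10⁻⁸·(166)⁴ = 43.05 W m^-2.
So S = 4×43.05/(1−0.17) = 207.5 W m^-2.

207 W m^-2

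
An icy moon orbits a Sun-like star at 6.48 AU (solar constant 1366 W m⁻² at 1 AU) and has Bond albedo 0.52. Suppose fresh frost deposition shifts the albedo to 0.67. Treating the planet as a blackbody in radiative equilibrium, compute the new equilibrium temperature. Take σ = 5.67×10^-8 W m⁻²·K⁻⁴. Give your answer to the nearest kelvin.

By the inverse-square law, S = 1366/6.48² = 32.53 W m⁻².
New equilibrium: T₂ = [(1−0.67)·32.53/(4σ)]^(1/4) = 82.95 K.

83 K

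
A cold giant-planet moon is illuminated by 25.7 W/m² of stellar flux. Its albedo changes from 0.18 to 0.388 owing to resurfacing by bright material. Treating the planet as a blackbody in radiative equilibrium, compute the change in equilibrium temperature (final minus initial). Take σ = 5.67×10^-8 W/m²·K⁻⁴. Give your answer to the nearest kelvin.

With α = 0.18, T₁ = 98.18 K.
With α = 0.388, T₂ = 91.26 K.
ΔT = T₂ − T₁ = -6.925 K.

-7 K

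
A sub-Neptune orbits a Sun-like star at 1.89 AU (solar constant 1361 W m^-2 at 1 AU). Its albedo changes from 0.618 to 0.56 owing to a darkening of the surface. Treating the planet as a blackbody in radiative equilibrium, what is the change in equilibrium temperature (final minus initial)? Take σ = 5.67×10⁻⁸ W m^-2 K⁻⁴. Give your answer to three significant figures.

5.73 kelvin

Flux at the orbit: S = 1361/(1.89)² = 381.0 W m^-2.
With α = 0.618, T₁ = 159.2 K.
Final:   T₂ = [S(1−0.56)/(4σ)]^(1/4) = 164.9 K.
Change: 164.9 − 159.2 = 5.725 K.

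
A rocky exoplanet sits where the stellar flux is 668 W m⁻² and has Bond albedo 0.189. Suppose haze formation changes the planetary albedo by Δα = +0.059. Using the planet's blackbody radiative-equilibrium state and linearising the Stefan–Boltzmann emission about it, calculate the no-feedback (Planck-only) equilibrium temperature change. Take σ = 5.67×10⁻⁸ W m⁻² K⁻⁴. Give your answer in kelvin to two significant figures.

-4.0 kelvin

Unperturbed T_e = [668.0·(1−0.189)/(4σ)]^¼ = 221.1 K.
The change in absorbed flux is Δ[S(1−α)/4] = −SΔα/4 = -9.853 W m⁻².
The Planck feedback parameter is 4σT_e³ = 2.451 W m⁻²/K.
ΔT₀ = ΔF/λ_P = -9.853/2.451 = -4.02 K.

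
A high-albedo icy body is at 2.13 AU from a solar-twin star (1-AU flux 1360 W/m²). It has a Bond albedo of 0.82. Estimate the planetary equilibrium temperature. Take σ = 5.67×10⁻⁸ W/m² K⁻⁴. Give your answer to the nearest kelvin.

124 K

By the inverse-square law, S = 1360/2.13² = 299.8 W/m².
Averaging over the sphere, the absorbed flux is S(1−α)/4 = 13.49 W/m².
In equilibrium σT⁴ equals this, so T = 124.2 K.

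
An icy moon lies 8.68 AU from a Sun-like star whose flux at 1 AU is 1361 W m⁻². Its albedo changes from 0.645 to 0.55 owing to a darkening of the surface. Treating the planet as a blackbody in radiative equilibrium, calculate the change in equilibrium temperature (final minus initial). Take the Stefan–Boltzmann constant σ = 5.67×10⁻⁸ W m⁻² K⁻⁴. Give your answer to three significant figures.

Flux at the orbit: S = 1361/(8.68)² = 18.06 W m⁻².
Before: T₁ = [18.06·0.355/(4σ)]^(1/4) = 72.92 K.
Final:   T₂ = [S(1−0.55)/(4σ)]^(1/4) = 77.37 K.
ΔT = T₂ − T₁ = 4.454 K.

4.45 K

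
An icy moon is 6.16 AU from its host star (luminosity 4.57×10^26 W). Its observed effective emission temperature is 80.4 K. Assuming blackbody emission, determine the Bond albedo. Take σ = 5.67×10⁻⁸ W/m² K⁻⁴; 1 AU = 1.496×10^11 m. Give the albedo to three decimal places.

Orbital distance: d = 6.16 AU = 9.215×10^11 m.
S = L/(4πd²) = 42.82 W/m².
Rearranging the radiative balance, α = 1 − 4σT⁴/S.
σT⁴ = 2.369 W/m², so 4σT⁴ = 9.477 W/m².
1−α = 9.477/42.82 = 0.2213, so α = 0.7787.

0.779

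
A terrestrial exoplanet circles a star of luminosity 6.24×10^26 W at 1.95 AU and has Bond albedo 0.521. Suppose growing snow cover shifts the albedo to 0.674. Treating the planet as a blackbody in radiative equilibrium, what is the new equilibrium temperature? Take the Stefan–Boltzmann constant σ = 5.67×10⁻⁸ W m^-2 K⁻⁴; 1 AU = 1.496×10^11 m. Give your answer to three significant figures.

d = 1.95 × 1.496×10^11 m = 2.917×10^11 m.
S = L/(4πd²) = 583.5 W m^-2.
T₂ = [S(1−α₂)/(4σ)]^(1/4) = [583.5·0.326/(4σ)]^(1/4) = 170.2 K.

170 K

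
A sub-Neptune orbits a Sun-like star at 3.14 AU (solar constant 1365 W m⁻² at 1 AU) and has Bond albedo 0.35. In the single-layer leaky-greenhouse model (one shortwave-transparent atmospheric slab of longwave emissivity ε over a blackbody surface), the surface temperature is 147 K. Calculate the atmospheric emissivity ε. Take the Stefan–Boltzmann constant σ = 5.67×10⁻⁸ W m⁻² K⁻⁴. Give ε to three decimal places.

Irradiance scales as 1/d², so S = 1365 W m⁻² × (1/3.14)² = 138.4 W m⁻².
Effective temperature: T_e = [S(1−α)/(4σ)]^(1/4) = 141.1 K.
Since (2−ε)/2 = (T_e/T_s)⁴ = 0.8497, ε = 0.3006.

0.301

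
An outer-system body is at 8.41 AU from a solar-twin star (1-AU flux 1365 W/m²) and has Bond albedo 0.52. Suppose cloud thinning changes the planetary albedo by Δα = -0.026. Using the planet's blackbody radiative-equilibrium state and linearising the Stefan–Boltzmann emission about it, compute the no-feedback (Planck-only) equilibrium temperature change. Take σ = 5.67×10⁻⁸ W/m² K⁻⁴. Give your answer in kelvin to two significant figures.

By the inverse-square law, S = 1365/8.41² = 19.30 W/m².
Unperturbed T_e = [19.30·(1−0.52)/(4σ)]^¼ = 79.94 K.
The change in absorbed flux is Δ[S(1−α)/4] = −SΔα/4 = 0.1254 W/m².
Planck response: λ_P = 4σT_e³ = 4·5.67×10⁻⁸·(79.94)³ = 0.1159 W/m²/K.
Hence the no-feedback warming is ΔF/(4σT_e³) = 1.08 K.

1.1 K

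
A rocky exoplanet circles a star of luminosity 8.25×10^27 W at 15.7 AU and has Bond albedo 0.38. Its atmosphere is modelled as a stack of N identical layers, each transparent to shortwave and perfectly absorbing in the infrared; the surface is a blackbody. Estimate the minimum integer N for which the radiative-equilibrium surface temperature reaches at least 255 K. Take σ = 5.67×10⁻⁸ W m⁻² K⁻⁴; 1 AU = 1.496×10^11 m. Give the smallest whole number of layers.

12

d = 15.7 × 1.496×10^11 m = 2.349×10^12 m.
S = L/(4πd²) = 119.0 W m⁻².
OLR = S(1−α)/4 = 18.45 W m⁻²; the top layer radiates at T_e = 134.3 K.
Since T_s⁴ = (N+1)T_e⁴, we need N ≥ (T_s/T_e)⁴ − 1 = 11.997.
Rounding up, N = 12.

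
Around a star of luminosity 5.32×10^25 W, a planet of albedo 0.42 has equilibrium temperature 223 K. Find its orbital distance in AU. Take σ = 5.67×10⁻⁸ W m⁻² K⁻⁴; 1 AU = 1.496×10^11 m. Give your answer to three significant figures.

Required flux: S = 4σT⁴/(1−α) = 967.0 W m⁻².
Then d = [L/(4πS)]^(1/2) = 6.617×10^10 m, i.e. 0.4423 AU.

0.442 AU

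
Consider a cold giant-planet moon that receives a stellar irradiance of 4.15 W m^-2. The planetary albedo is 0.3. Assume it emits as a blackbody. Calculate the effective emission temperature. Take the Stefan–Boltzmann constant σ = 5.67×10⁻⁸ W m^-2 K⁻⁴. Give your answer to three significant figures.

59.8 K

Averaging over the sphere, the absorbed flux is S(1−α)/4 = 0.7263 W m^-2.
Set σT⁴ = 0.7263 → T = (0.7263/σ)^(1/4) = 59.82 K.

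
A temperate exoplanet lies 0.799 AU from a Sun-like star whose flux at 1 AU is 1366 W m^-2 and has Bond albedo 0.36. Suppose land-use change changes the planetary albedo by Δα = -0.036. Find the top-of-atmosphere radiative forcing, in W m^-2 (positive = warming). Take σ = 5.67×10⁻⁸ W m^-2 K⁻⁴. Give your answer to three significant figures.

19.3 W m^-2

Irradiance scales as 1/d², so S = 1366 W m^-2 × (1/0.799)² = 2140 W m^-2.
The change in absorbed flux is Δ[S(1−α)/4] = −SΔα/4 = 19.26 W m^-2.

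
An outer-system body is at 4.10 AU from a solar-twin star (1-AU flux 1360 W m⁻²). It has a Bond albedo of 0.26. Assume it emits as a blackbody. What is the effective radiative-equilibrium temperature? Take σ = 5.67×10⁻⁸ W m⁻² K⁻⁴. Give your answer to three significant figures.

127 kelvin

By the inverse-square law, S = 1360/4.10² = 80.90 W m⁻².
Averaging over the sphere, the absorbed flux is S(1−α)/4 = 14.97 W m⁻².
Set σT⁴ = 14.97 → T = (14.97/σ)^(1/4) = 127.5 K.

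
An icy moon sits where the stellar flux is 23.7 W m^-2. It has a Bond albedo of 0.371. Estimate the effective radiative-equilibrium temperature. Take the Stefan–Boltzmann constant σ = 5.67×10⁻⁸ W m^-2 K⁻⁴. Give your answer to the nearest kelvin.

Averaging over the sphere, the absorbed flux is S(1−α)/4 = 3.727 W m^-2.
Balancing against σT⁴: T = (3.727/5.67×10⁻⁸)^(1/4) = 90.04 K.

90 kelvin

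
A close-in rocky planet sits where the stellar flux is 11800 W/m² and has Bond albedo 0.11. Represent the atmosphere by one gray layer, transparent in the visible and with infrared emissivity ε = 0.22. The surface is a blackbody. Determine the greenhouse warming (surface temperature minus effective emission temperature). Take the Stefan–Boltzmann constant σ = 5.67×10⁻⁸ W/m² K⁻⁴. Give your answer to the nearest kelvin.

14 kelvin

The planet radiates to space at T_e = [S(1−α)/(4σ)]^(1/4) = 463.9 K.
For a single slab of emissivity ε, T_s⁴ = 2T_e⁴/(2−ε); thus T_s = 463.9·(1.124)^(1/4) = 477.6 K.
Greenhouse warming: T_s − T_e = 13.71 K.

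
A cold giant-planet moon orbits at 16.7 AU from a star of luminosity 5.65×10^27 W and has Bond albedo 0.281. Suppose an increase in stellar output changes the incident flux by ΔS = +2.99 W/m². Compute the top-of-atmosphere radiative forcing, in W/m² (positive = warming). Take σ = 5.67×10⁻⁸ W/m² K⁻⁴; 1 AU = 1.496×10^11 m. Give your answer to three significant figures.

Orbital distance: d = 16.7 AU = 2.498×10^12 m.
S = L/(4πd²) = 72.03 W/m².
TOA radiative forcing: ΔF = (1−α)ΔS/4 = 0.719·(+2.99)/4 = 0.5375 W/m².

0.537 W/m²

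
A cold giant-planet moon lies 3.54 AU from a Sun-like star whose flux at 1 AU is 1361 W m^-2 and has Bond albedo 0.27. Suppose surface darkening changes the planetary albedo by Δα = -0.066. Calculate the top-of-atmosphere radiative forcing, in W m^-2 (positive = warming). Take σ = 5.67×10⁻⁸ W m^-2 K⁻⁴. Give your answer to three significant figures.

1.79 W m^-2

Flux at the orbit: S = 1361/(3.54)² = 108.6 W m^-2.
The change in absorbed flux is Δ[S(1−α)/4] = −SΔα/4 = 1.792 W m^-2.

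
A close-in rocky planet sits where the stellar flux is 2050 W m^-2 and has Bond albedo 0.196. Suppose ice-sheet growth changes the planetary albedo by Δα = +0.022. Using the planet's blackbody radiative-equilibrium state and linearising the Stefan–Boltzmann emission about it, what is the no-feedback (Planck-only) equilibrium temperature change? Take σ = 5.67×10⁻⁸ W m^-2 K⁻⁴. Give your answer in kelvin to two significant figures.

Reference equilibrium: T_e = [S(1−α)/(4σ)]^(1/4) = 292.0 K.
TOA radiative forcing: ΔF = −S·Δα/4 = −2050·(+0.022)/4 = -11.27 W m^-2.
Linearising σT⁴ gives d(σT⁴)/dT = 4σT_e³ = 5.645 W m^-2 per K.
So ΔT₀ = -11.27/5.645 = -2.00 K.

-2.0 K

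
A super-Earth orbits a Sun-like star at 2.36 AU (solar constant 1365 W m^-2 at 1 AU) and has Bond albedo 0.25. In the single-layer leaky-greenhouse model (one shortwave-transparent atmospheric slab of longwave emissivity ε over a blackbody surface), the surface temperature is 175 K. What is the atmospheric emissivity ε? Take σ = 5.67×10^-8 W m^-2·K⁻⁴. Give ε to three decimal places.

By the inverse-square law, S = 1365/2.36² = 245.1 W m^-2.
Effective temperature: T_e = [S(1−α)/(4σ)]^(1/4) = 168.7 K.
Since (2−ε)/2 = (T_e/T_s)⁴ = 0.8641, ε = 0.2718.

0.272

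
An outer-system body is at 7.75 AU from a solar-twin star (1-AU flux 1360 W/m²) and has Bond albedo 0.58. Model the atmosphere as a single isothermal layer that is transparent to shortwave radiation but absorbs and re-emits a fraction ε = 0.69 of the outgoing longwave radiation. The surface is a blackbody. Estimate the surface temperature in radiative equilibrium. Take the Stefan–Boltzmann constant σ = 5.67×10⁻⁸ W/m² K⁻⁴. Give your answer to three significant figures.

89.4 kelvin

Flux at the orbit: S = 1360/(7.75)² = 22.64 W/m².
The planet radiates to space at T_e = [S(1−α)/(4σ)]^(1/4) = 80.47 K.
The surface balance (absorbed SW + ε·downward IR = σT_s⁴) with T_a⁴ = T_s⁴/2 reduces to T_s = T_e·[2/(2−ε)]^¼ = 89.45 K.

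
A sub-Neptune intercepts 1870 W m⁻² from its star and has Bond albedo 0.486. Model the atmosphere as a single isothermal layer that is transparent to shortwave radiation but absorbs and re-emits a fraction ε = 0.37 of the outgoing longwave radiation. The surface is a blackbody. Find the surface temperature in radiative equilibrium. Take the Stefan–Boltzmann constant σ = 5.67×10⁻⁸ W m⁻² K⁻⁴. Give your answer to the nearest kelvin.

At the top of the atmosphere, σT_e⁴ = S(1−α)/4 = 240.3 W m⁻², giving T_e = 255.1 K.
The surface balance (absorbed SW + ε·downward IR = σT_s⁴) with T_a⁴ = T_s⁴/2 reduces to T_s = T_e·[2/(2−ε)]^¼ = 268.5 K.

269 K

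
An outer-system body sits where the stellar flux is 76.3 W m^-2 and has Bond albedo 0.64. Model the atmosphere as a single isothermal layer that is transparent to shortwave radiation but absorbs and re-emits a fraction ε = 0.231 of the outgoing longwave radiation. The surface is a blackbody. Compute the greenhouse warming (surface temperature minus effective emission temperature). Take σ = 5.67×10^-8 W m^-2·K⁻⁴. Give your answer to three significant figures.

The planet radiates to space at T_e = [S(1−α)/(4σ)]^(1/4) = 104.9 K.
Surface balance with a leaky layer gives σT_s⁴ = σT_e⁴·2/(2−ε), so T_s = T_e·[2/(2−0.231)]^(1/4) = 108.2 K.
Greenhouse warming: T_s − T_e = 3.269 K.

3.27 K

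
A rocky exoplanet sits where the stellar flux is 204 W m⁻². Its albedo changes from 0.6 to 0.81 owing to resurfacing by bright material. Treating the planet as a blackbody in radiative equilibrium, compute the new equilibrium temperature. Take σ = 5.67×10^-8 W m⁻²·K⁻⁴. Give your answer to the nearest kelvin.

114 K

T₂ = [S(1−α₂)/(4σ)]^(1/4) = [204.0·0.19/(4σ)]^(1/4) = 114.3 K.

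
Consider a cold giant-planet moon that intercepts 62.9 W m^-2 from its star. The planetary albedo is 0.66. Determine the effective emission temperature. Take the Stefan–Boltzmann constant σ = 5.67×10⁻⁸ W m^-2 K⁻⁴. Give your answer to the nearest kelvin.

Averaging over the sphere, the absorbed flux is S(1−α)/4 = 5.346 W m^-2.
Balancing against σT⁴: T = (5.346/5.67×10⁻⁸)^(1/4) = 98.54 K.

99 K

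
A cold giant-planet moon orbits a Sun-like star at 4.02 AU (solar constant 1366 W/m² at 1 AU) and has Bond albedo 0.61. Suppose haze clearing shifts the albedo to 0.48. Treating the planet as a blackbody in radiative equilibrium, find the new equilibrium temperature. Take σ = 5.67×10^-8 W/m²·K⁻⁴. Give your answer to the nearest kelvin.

Irradiance scales as 1/d², so S = 1366 W/m² × (1/4.02)² = 84.53 W/m².
New equilibrium: T₂ = [(1−0.48)·84.53/(4σ)]^(1/4) = 118.0 K.

118 K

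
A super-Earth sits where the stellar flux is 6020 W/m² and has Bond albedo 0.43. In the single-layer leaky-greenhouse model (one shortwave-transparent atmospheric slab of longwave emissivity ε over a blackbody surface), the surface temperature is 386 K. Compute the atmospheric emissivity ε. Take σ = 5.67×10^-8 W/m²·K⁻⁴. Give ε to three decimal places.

Effective temperature: T_e = [S(1−α)/(4σ)]^(1/4) = 350.7 K.
Since (2−ε)/2 = (T_e/T_s)⁴ = 0.6815, ε = 0.6370.

0.637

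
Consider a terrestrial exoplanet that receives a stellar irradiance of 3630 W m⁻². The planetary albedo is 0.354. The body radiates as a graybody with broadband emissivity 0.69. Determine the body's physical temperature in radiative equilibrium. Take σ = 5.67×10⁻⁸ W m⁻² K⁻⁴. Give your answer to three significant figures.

The planet absorbs (1−α)S over its disc πR² and re-emits over 4πR², so the mean absorbed flux is (1−0.354)·3630/4 = 586.2 W m⁻².
Equating to εσT⁴ with ε = 0.69: T = (586.2/0.69σ)^(1/4) = 349.9 K.

350 K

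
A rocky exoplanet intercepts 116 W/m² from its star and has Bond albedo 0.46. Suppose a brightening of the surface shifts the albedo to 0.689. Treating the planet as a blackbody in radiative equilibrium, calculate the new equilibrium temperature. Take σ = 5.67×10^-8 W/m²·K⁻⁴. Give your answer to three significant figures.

112 K

New equilibrium: T₂ = [(1−0.689)·116.0/(4σ)]^(1/4) = 112.3 K.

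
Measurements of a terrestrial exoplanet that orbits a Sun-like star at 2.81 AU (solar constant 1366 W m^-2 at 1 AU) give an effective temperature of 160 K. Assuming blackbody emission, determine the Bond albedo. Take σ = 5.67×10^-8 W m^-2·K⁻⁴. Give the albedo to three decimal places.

0.141

By the inverse-square law, S = 1366/2.81² = 173.0 W m^-2.
From σT⁴ = S(1−α)/4 we invert for α: 1−α = 4σT⁴/S.
σT⁴ = 37.16 W m^-2, so 4σT⁴ = 148.6 W m^-2.
1−α = 148.6/173.0 = 0.8592, so α = 0.1408.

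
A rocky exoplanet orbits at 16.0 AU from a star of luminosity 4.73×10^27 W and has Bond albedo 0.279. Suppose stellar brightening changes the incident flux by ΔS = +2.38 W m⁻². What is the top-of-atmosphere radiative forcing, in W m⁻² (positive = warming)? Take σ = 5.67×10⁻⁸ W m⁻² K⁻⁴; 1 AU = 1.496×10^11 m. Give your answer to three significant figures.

0.429 W m⁻²

d = 16.0 × 1.496×10^11 m = 2.394×10^12 m.
S = L/(4πd²) = 65.70 W m⁻².
TOA radiative forcing: ΔF = (1−α)ΔS/4 = 0.721·(+2.38)/4 = 0.4290 W m⁻².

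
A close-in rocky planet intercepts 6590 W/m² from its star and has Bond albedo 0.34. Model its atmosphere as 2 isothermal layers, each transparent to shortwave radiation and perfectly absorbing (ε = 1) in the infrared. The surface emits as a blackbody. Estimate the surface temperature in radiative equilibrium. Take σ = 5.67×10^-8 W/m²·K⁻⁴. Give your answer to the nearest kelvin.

490 kelvin

OLR = S(1−α)/4 = 1087 W/m²; the top layer radiates at T_e = 372.1 K.
For an N-layer opaque stack, T_s⁴ = (N+1)T_e⁴, hence T_s = (3)^(1/4)×372.1 K = 489.8 K.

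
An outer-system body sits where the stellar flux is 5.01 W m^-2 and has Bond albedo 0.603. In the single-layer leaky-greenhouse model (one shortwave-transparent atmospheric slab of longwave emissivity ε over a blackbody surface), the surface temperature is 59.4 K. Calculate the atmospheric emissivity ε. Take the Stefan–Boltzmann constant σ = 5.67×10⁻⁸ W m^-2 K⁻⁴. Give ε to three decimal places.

0.591

TOA balance gives T_e = 54.42 K.
T_s⁴ = T_e⁴·2/(2−ε) → ε = 2 − 2(T_e/T_s)⁴ = 2 − 2·(54.42/59.4)⁴ = 0.5911.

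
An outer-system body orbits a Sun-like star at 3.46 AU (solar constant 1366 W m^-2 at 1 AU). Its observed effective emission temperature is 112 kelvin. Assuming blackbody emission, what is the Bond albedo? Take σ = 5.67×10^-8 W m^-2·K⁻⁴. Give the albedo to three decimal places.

0.687

By the inverse-square law, S = 1366/3.46² = 114.1 W m^-2.
Rearranging the radiative balance, α = 1 − 4σT⁴/S.
σT⁴ = 8.922 W m^-2, so 4σT⁴ = 35.69 W m^-2.
1−α = 35.69/114.1 = 0.3128, so α = 0.6872.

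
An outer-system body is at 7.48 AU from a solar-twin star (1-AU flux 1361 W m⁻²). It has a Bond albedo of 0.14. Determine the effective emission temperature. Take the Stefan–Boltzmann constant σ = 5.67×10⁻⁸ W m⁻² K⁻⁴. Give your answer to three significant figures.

By the inverse-square law, S = 1361/7.48² = 24.33 W m⁻².
Averaging over the sphere, the absorbed flux is S(1−α)/4 = 5.230 W m⁻².
Balancing against σT⁴: T = (5.230/5.67×10⁻⁸)^(1/4) = 98.00 K.

98.0 kelvin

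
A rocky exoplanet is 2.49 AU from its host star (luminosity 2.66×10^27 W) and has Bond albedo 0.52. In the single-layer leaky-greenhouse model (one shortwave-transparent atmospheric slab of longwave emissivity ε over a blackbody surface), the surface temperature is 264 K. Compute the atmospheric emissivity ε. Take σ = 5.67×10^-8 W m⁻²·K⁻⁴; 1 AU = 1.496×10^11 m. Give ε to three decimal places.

d = 2.49 × 1.496×10^11 m = 3.725×10^11 m.
S = L/(4πd²) = 1525 W m⁻².
First, T_e = [1525·(1−0.52)/(4σ)]^(1/4) = 238.4 K.
Since (2−ε)/2 = (T_e/T_s)⁴ = 0.6646, ε = 0.6707.

0.671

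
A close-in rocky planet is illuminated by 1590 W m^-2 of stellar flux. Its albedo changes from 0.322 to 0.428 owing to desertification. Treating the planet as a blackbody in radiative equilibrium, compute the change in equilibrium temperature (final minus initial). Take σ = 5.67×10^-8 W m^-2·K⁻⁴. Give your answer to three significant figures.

With α = 0.322, T₁ = 262.6 K.
After:  T₂ = [1590·0.572/(4σ)]^(1/4) = 251.6 K.
Change: 251.6 − 262.6 = -10.93 K.

-10.9 K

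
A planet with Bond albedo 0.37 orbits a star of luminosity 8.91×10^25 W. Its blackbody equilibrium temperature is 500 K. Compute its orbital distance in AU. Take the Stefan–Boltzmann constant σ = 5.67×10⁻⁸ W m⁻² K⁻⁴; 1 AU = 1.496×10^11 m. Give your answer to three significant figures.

0.119 AU

Energy balance gives S = 4σT⁴/(1−α) = 22500 W m⁻².
Then d = [L/(4πS)]^(1/2) = 1.775×10^10 m, i.e. 0.1187 AU.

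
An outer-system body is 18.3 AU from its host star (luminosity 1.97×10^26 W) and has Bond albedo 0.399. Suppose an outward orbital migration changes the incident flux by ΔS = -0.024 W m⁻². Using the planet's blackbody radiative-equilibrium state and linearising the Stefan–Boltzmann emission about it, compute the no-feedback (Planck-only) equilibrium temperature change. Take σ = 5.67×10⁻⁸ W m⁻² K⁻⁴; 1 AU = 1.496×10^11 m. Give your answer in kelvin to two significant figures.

d = 18.3 × 1.496×10^11 m = 2.738×10^12 m.
Flux at the orbit: S = L/(4πd²) = 1.97×10^26/(4π·(2.74×10^12)²) = 2.092 W m⁻².
Reference equilibrium: T_e = [S(1−α)/(4σ)]^(1/4) = 48.52 K.
ΔF = Δ[S(1−α)]/4 = (1−0.399)·-0.024/4 = -0.003606 W m⁻².
The Planck feedback parameter is 4σT_e³ = 0.02591 W m⁻²/K.
ΔT₀ = ΔF/λ_P = -0.003606/0.02591 = -0.139 K.

-0.14 K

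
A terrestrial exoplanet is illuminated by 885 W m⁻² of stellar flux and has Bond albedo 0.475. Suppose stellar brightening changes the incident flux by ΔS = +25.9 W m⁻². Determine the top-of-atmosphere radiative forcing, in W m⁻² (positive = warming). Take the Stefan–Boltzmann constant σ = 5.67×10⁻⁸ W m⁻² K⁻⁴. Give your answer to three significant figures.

3.40 W m⁻²

Only a fraction (1−α) is absorbed and it's spread over 4πR², so ΔF = (1−α)ΔS/4 = 3.399 W m⁻².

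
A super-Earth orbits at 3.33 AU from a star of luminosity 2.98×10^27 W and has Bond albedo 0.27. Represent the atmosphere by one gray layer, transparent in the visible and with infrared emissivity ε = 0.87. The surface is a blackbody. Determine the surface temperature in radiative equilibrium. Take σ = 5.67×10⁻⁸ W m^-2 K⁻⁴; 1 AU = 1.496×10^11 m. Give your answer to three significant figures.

d = 3.33 × 1.496×10^11 m = 4.982×10^11 m.
Flux at the orbit: S = L/(4πd²) = 2.98×10^27/(4π·(4.98×10^11)²) = 955.6 W m^-2.
Effective emission temperature (TOA balance): σT_e⁴ = S(1−α)/4 = 174.4 W m^-2 → T_e = 235.5 K.
Surface balance with a leaky layer gives σT_s⁴ = σT_e⁴·2/(2−ε), so T_s = T_e·[2/(2−0.87)]^(1/4) = 271.6 K.

272 K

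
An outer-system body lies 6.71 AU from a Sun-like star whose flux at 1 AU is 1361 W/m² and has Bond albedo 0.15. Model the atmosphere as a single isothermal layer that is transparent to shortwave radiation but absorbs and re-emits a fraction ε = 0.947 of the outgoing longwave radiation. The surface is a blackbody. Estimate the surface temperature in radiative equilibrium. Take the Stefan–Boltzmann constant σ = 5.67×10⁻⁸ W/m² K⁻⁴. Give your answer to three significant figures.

Irradiance scales as 1/d², so S = 1361 W/m² × (1/6.71)² = 30.23 W/m².
The planet radiates to space at T_e = [S(1−α)/(4σ)]^(1/4) = 103.2 K.
For a single slab of emissivity ε, T_s⁴ = 2T_e⁴/(2−ε); thus T_s = 103.2·(1.899)^(1/4) = 121.1 K.

121 kelvin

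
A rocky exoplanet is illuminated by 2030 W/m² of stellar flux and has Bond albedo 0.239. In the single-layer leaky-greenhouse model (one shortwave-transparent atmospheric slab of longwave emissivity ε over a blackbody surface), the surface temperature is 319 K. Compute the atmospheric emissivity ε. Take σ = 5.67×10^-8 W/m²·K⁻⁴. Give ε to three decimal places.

0.684

TOA balance gives T_e = 287.3 K.
Since (2−ε)/2 = (T_e/T_s)⁴ = 0.6578, ε = 0.6845.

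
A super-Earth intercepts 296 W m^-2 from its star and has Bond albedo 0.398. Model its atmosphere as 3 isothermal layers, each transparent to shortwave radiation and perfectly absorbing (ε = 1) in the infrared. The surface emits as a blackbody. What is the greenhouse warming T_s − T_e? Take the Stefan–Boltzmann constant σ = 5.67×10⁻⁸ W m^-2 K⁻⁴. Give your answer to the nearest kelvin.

Top-of-atmosphere balance: σT_e⁴ = S(1−α)/4 = 44.55 W m^-2 → T_e = 167.4 K.
T_s = (N+1)^(1/4)·T_e = 236.8 K.
So the greenhouse effect raises the surface by 236.8 − 167.4 = 69.35 K.

69 K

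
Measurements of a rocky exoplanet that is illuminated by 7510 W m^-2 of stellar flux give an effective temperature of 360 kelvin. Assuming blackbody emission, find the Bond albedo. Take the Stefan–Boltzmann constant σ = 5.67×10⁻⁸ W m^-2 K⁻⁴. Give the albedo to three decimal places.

0.493

Energy balance: S(1−α)/4 = σT⁴, so 1−α = 4σT⁴/S.
σT⁴ = 952.3 W m^-2, so 4σT⁴ = 3809 W m^-2.
1−α = 3809/7510 = 0.5072, so α = 0.4928.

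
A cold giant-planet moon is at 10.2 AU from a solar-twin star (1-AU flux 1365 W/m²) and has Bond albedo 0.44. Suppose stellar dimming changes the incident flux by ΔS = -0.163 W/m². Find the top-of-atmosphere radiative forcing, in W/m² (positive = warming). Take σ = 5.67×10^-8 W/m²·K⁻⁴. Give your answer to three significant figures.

-0.0228 W/m²

Flux at the orbit: S = 1365/(10.2)² = 13.12 W/m².
ΔF = Δ[S(1−α)]/4 = (1−0.44)·-0.163/4 = -0.02282 W/m².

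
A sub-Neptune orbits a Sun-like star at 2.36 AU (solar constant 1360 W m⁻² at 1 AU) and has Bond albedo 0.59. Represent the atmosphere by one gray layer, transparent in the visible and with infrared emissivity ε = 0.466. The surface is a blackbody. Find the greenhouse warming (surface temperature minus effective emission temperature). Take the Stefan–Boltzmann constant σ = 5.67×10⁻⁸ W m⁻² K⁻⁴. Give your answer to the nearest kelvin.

10 K

Irradiance scales as 1/d², so S = 1360 W m⁻² × (1/2.36)² = 244.2 W m⁻².
Effective emission temperature (TOA balance): σT_e⁴ = S(1−α)/4 = 25.03 W m⁻² → T_e = 144.9 K.
For a single slab of emissivity ε, T_s⁴ = 2T_e⁴/(2−ε); thus T_s = 144.9·(1.304)^(1/4) = 154.9 K.
T_s − T_e = 154.9 − 144.9 = 9.938 K.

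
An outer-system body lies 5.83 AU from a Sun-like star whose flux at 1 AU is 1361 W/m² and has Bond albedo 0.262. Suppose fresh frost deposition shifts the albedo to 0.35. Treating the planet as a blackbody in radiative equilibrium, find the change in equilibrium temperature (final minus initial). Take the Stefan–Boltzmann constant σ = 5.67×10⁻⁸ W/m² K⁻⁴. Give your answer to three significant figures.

Irradiance scales as 1/d², so S = 1361 W/m² × (1/5.83)² = 40.04 W/m².
Before: T₁ = [40.04·0.738/(4σ)]^(1/4) = 106.8 K.
Final:   T₂ = [S(1−0.35)/(4σ)]^(1/4) = 103.5 K.
ΔT = T₂ − T₁ = -3.338 K.

-3.34 kelvin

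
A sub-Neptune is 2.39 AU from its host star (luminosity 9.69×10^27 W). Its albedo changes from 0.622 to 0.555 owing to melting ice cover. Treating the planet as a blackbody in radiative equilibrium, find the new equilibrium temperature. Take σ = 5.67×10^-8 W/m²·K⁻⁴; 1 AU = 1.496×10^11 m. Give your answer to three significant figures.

330 kelvin

d = 2.39 × 1.496×10^11 m = 3.575×10^11 m.
Flux at the orbit: S = L/(4πd²) = 9.69×10^27/(4π·(3.58×10^11)²) = 6032 W/m².
With the new albedo, S(1−α₂)/4 = 671.1 W/m², so T₂ = 329.8 K.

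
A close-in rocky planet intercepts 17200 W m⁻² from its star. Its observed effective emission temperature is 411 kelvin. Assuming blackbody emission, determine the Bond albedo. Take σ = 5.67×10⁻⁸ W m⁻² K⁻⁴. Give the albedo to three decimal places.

0.624

From σT⁴ = S(1−α)/4 we invert for α: 1−α = 4σT⁴/S.
4σT⁴ = 4·5.67×10⁻⁸·(411)⁴ = 6472 W m⁻².
Hence α = 1 − 6472/17200 = 0.6237.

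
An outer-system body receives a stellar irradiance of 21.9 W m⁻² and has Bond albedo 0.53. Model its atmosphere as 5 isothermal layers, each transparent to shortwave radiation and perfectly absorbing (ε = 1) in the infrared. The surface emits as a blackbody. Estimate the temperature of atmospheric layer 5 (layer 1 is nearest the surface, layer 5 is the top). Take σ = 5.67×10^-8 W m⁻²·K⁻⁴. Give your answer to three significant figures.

Top-of-atmosphere balance: σT_e⁴ = S(1−α)/4 = 2.573 W m⁻² → T_e = 82.08 K.
The net upward flux σT_e⁴ is constant between every pair of levels, so T_k⁴ = (N+1−k)T_e⁴.
T_5 = (1)^(1/4)·82.08 = 82.08 K.

82.1 K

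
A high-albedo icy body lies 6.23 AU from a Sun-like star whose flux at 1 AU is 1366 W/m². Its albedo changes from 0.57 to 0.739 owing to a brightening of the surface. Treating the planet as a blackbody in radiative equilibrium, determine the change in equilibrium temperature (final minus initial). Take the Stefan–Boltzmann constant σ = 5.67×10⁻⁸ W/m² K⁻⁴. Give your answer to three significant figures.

Irradiance scales as 1/d², so S = 1366 W/m² × (1/6.23)² = 35.19 W/m².
Before: T₁ = [35.19·0.43/(4σ)]^(1/4) = 90.38 K.
With α = 0.739, T₂ = 79.78 K.
ΔT = T₂ − T₁ = -10.61 K.

-10.6 K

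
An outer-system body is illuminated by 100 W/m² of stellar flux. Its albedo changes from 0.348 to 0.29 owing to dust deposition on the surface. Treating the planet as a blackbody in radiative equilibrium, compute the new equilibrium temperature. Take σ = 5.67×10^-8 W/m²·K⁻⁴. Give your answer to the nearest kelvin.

With the new albedo, S(1−α₂)/4 = 17.75 W/m², so T₂ = 133.0 K.

133 K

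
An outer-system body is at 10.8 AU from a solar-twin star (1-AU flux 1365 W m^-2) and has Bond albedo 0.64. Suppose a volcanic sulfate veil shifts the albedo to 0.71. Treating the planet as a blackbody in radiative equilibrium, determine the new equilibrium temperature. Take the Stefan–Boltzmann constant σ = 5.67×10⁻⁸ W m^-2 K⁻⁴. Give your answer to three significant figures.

Irradiance scales as 1/d², so S = 1365 W m^-2 × (1/10.8)² = 11.70 W m^-2.
With the new albedo, S(1−α₂)/4 = 0.8484 W m^-2, so T₂ = 62.20 K.

62.2 K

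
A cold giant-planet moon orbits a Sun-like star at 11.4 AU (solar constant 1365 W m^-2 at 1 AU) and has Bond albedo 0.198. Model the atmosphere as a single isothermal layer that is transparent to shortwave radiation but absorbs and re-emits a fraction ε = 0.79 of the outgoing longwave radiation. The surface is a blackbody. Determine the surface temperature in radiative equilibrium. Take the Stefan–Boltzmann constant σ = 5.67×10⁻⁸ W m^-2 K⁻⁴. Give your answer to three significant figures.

Irradiance scales as 1/d², so S = 1365 W m^-2 × (1/11.4)² = 10.50 W m^-2.
Effective emission temperature (TOA balance): σT_e⁴ = S(1−α)/4 = 2.106 W m^-2 → T_e = 78.07 K.
For a single slab of emissivity ε, T_s⁴ = 2T_e⁴/(2−ε); thus T_s = 78.07·(1.653)^(1/4) = 88.52 K.

88.5 kelvin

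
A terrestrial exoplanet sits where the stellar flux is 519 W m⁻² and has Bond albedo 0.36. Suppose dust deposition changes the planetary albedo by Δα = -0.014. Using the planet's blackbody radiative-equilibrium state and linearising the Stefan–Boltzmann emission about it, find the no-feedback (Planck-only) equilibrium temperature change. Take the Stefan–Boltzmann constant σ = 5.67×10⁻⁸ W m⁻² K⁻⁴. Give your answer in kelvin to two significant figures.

1.1 kelvin

The baseline emission temperature is T_e = 195.6 K.
The change in absorbed flux is Δ[S(1−α)/4] = −SΔα/4 = 1.817 W m⁻².
Linearising σT⁴ gives d(σT⁴)/dT = 4σT_e³ = 1.698 W m⁻² per K.
So ΔT₀ = 1.817/1.698 = 1.07 K.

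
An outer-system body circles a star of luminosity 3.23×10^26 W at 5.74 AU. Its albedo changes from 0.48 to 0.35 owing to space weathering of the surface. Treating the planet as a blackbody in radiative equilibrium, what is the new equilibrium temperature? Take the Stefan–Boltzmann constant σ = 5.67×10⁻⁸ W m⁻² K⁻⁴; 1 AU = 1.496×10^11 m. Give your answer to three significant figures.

Orbital distance: d = 5.74 AU = 8.587×10^11 m.
Flux at the orbit: S = L/(4πd²) = 3.23×10^26/(4π·(8.59×10^11)²) = 34.86 W m⁻².
New equilibrium: T₂ = [(1−0.35)·34.86/(4σ)]^(1/4) = 99.98 K.

100 kelvin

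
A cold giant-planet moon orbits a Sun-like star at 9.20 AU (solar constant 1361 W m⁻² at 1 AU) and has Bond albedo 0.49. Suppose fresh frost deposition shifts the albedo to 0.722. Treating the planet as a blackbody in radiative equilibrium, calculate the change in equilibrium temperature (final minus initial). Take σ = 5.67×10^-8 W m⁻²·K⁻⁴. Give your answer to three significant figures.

-10.9 kelvin

Irradiance scales as 1/d², so S = 1361 W m⁻² × (1/9.20)² = 16.08 W m⁻².
Before: T₁ = [16.08·0.51/(4σ)]^(1/4) = 77.54 K.
Final:   T₂ = [S(1−0.722)/(4σ)]^(1/4) = 66.63 K.
ΔT = T₂ − T₁ = -10.91 K.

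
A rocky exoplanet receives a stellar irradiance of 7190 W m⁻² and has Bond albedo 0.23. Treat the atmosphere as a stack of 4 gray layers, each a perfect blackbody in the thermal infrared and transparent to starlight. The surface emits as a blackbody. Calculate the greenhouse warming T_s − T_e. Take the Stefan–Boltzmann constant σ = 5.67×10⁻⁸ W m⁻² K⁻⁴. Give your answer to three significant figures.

Top-of-atmosphere balance: σT_e⁴ = S(1−α)/4 = 1384 W m⁻² → T_e = 395.3 K.
T_s = (N+1)^(1/4)·T_e = 591.1 K.
Warming: T_s − T_e = 195.8 K.

196 K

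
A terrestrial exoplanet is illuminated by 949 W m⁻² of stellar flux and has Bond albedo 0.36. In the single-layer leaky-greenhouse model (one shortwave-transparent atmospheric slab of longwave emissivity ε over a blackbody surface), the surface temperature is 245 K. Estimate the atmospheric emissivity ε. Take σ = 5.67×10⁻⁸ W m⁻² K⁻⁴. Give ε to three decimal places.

TOA balance gives T_e = 227.5 K.
Inverting T_s⁴ = 2T_e⁴/(2−ε): (T_e/T_s)⁴ = 0.7433, so ε = 2(1 − 0.7433) = 0.5135.

0.513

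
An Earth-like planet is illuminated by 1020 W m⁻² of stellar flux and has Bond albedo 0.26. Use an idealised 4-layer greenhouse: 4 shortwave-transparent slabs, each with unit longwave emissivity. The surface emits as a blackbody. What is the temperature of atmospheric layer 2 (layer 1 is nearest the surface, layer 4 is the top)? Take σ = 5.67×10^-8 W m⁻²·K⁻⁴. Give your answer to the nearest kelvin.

The effective emission temperature is T_e = [S(1−α)/(4σ)]^¼ = 240.2 K.
In the N-layer model, layer k (counted from the surface) has T_k = (N+1−k)^(1/4)·T_e.
With k = 2: T_2 = (4+1−2)^¼·240.2 K = 316.1 K.

316 K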